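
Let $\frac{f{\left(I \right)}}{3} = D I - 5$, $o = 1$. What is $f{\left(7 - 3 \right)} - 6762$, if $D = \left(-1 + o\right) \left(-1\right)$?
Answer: $-6777$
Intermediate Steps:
$D = 0$ ($D = \left(-1 + 1\right) \left(-1\right) = 0 \left(-1\right) = 0$)
$f{\left(I \right)} = -15$ ($f{\left(I \right)} = 3 \left(0 I - 5\right) = 3 \left(0 - 5\right) = 3 \left(-5\right) = -15$)
$f{\left(7 - 3 \right)} - 6762 = -15 - 6762 = -6777$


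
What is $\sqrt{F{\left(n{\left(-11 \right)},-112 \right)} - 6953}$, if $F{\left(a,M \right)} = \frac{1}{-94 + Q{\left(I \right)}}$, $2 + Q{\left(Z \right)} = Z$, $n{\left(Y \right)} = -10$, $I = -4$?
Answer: $\frac{i \sqrt{695301}}{10} \approx 83.385 i$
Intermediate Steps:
$Q{\left(Z \right)} = -2 + Z$
$F{\left(a,M \right)} = - \frac{1}{100}$ ($F{\left(a,M \right)} = \frac{1}{-94 - 6} = \frac{1}{-100} = - \frac{1}{100}$)
$\sqrt{F{\left(n{\left(-11 \right)},-112 \right)} - 6953} = \sqrt{- \frac{1}{100} - 6953} = \sqrt{- \frac{695301}{100}} = \frac{i \sqrt{695301}}{10}$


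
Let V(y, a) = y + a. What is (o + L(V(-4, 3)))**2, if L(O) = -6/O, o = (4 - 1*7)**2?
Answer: 225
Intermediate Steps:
o = 9 (o = (4 - 7)**2 = (-3)**2 = 9)
V(y, a) = a + y
(o + L(V(-4, 3)))**2 = (9 - 6/(3 - 4))**2 = (9 - 6/(-1))**2 = (9 - 6*(-1))**2 = (9 + 6)**2 = 15**2 = 225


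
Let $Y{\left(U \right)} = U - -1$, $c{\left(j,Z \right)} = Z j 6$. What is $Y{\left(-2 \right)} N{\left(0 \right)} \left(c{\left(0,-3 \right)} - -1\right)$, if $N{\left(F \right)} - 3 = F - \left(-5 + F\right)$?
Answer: $-8$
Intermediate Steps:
$c{\left(j,Z \right)} = 6 Z j$
$N{\left(F \right)} = 8$ ($N{\left(F \right)} = 3 + \left(F - \left(-5 + F\right)\right) = 3 + 5 = 8$)
$Y{\left(U \right)} = 1 + U$ ($Y{\left(U \right)} = U + 1 = 1 + U$)
$Y{\left(-2 \right)} N{\left(0 \right)} \left(c{\left(0,-3 \right)} - -1\right) = \left(1 - 2\right) 8 \left(6 \left(-3\right) 0 - -1\right) = \left(-1\right) 8 \left(0 + 1\right) = \left(-8\right) 1 = -8$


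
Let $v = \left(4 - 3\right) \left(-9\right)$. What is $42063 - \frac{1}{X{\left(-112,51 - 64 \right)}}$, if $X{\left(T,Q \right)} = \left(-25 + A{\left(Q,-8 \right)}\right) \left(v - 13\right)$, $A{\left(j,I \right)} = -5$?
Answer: $\frac{27761579}{660} \approx 42063.0$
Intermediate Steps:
$v = -9$ ($v = \left(4 - 3\right) \left(-9\right) = 1 \left(-9\right) = -9$)
$X{\left(T,Q \right)} = 660$ ($X{\left(T,Q \right)} = \left(-25 - 5\right) \left(-9 - 13\right) = \left(-30\right) \left(-22\right) = 660$)
$42063 - \frac{1}{X{\left(-112,51 - 64 \right)}} = 42063 - \frac{1}{660} = \frac{27761579}{660}$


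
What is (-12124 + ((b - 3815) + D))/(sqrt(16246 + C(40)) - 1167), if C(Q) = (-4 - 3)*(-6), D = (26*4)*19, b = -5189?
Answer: 22350384/1345601 + 76608*sqrt(1018)/1345601 ≈ 18.426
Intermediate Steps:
D = 1976 (D = 104*19 = 1976)
C(Q) = 42 (C(Q) = -7*(-6) = 42)
(-12124 + ((b - 3815) + D))/(sqrt(16246 + C(40)) - 1167) = (-12124 + ((-5189 - 3815) + 1976))/(sqrt(16246 + 42) - 1167) = (-12124 + (-9004 + 1976))/(sqrt(16288) - 1167) = (-12124 - 7028)/(4*sqrt(1018) - 1167) = -19152/(-1167 + 4*sqrt(1018))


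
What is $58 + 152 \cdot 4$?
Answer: $666$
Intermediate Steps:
$58 + 152 \cdot 4 = 58 + 608 = 666$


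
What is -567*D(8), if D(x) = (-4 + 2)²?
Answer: -2268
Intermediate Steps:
D(x) = 4 (D(x) = (-2)² = 4)
-567*D(8) = -567*4 = -2268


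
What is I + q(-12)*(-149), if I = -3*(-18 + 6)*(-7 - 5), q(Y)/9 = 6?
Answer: -8478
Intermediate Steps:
q(Y) = 54 (q(Y) = 9*6 = 54)
I = -432 (I = -(-36)*(-12) = -3*144 = -432)
I + q(-12)*(-149) = -432 + 54*(-149) = -432 - 8046 = -8478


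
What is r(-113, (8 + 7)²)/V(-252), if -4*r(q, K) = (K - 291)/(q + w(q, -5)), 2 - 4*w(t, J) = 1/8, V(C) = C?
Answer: 44/75621 ≈ 0.00058185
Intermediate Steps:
w(t, J) = 15/32 (w(t, J) = ½ - ¼/8 = ½ - ¼*⅛ = ½ - 1/32 = 15/32)
r(q, K) = -(-291 + K)/(4*(15/32 + q)) (r(q, K) = -(K - 291)/(4*(q + 15/32)) = -(-291 + K)/(4*(15/32 + q)))
r(-113, (8 + 7)²)/V(-252) = (8*(291 - (8 + 7)²)/(15 + 32*(-113)))/(-252) = (8*(291 - 1*15²)/(15 - 3616))*(-1/252) = (8*(291 - 1*225)/(-3601))*(-1/252) = (8*(-1/3601)*(291 - 225))*(-1/252) = (8*(-1/3601)*66)*(-1/252) = -528/3601*(-1/252) = 44/75621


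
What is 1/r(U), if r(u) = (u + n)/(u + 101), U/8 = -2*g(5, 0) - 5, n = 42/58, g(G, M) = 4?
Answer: 87/2995 ≈ 0.029048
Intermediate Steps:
n = 21/29 (n = 42*(1/58) = 21/29 ≈ 0.72414)
U = -104 (U = 8*(-2*4 - 5) = 8*(-8 - 5) = 8*(-13) = -104)
r(u) = (21/29 + u)/(101 + u) (r(u) = (u + 21/29)/(u + 101) = (21/29 + u)/(101 + u))
1/r(U) = 1/((21/29 - 104)/(101 - 104)) = 1/(-2995/29/(-3)) = 1/(-⅓*(-2995/29)) = 1/(2995/87) = 87/2995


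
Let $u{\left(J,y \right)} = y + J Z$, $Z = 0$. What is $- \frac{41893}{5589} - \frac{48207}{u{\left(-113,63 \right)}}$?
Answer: $- \frac{30229798}{39123} \approx -772.69$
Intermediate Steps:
$u{\left(J,y \right)} = y$ ($u{\left(J,y \right)} = y + J 0 = y + 0 = y$)
$- \frac{41893}{5589} - \frac{48207}{u{\left(-113,63 \right)}} = - \frac{41893}{5589} - \frac{48207}{63} = \left(-41893\right) \frac{1}{5589} - \frac{16069}{21} = - \frac{41893}{5589} - \frac{16069}{21} = - \frac{30229798}{39123}$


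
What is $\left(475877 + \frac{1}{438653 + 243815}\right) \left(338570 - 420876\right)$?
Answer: $- \frac{13365293738055861}{341234} \approx -3.9168 \cdot 10^{10}$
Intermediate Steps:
$\left(475877 + \frac{1}{438653 + 243815}\right) \left(338570 - 420876\right) = \left(475877 + \frac{1}{682468}\right) \left(-82306\right) = \frac{324770824437}{682468} \left(-82306\right) = - \frac{13365293738055861}{341234}$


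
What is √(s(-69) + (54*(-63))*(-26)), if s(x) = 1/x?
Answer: √421119903/69 ≈ 297.41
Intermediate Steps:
√(s(-69) + (54*(-63))*(-26)) = √(1/(-69) + (54*(-63))*(-26)) = √(-1/69 - 3402*(-26)) = √(-1/69 + 88452) = √(6103187/69) = √421119903/69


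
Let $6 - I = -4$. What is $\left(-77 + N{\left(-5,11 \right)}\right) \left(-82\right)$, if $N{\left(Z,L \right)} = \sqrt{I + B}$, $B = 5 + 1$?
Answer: $5986$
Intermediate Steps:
$I = 10$ ($I = 6 - -4 = 6 + 4 = 10$)
$B = 6$
$N{\left(Z,L \right)} = 4$ ($N{\left(Z,L \right)} = \sqrt{10 + 6} = \sqrt{16} = 4$)
$\left(-77 + N{\left(-5,11 \right)}\right) \left(-82\right) = \left(-77 + 4\right) \left(-82\right) = \left(-73\right) \left(-82\right) = 5986$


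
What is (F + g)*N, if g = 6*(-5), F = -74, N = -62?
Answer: 6448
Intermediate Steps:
g = -30
(F + g)*N = (-74 - 30)*(-62) = -104*(-62) = 6448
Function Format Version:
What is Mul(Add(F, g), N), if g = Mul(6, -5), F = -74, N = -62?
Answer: 6448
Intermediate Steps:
g = -30
Mul(Add(F, g), N) = Mul(Add(-74, -30), -62) = Mul(-104, -62) = 6448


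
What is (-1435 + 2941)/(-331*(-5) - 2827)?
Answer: -753/586 ≈ -1.2850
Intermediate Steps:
(-1435 + 2941)/(-331*(-5) - 2827) = 1506/(1655 - 2827) = 1506/(-1172) = 1506*(-1/1172) = -753/586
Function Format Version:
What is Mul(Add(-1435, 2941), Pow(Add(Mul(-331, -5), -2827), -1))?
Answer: Rational(-753, 586) ≈ -1.2850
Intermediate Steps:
Mul(Add(-1435, 2941), Pow(Add(Mul(-331, -5), -2827), -1)) = Mul(1506, Pow(Add(1655, -2827), -1)) = Mul(1506, Pow(-1172, -1)) = Mul(1506, Rational(-1, 1172)) = Rational(-753, 586)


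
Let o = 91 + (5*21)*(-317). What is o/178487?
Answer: -33194/178487 ≈ -0.18597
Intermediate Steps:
o = -33194 (o = 91 + 105*(-317) = 91 - 33285 = -33194)
o/178487 = -33194/178487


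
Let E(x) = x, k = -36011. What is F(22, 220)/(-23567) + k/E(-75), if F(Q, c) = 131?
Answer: 848661412/1767525 ≈ 480.14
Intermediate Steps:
F(22, 220)/(-23567) + k/E(-75) = 131/(-23567) - 36011/(-75) = 131*(-1/23567) - 36011*(-1/75) = -131/23567 + 36011/75 = 848661412/1767525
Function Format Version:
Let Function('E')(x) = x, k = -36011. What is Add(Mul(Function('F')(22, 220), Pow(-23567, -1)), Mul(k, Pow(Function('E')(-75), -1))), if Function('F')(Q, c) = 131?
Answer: Rational(848661412, 1767525) ≈ 480.14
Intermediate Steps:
Add(Mul(Function('F')(22, 220), Pow(-23567, -1)), Mul(k, Pow(Function('E')(-75), -1))) = Add(Mul(131, Pow(-23567, -1)), Mul(-36011, Pow(-75, -1))) = Add(Mul(131, Rational(-1, 23567)), Mul(-36011, Rational(-1, 75))) = Add(Rational(-131, 23567), Rational(36011, 75)) = Rational(848661412, 1767525)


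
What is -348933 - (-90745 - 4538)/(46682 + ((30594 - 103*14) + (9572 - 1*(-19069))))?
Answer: -12151559964/34825 ≈ -3.4893e+5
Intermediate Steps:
-348933 - (-90745 - 4538)/(46682 + ((30594 - 103*14) + (9572 - 1*(-19069)))) = -348933 - (-95283)/(46682 + ((30594 - 1442) + (9572 + 19069))) = -348933 - (-95283)/(46682 + (29152 + 28641)) = -348933 - (-95283)/(46682 + 57793) = -348933 - (-95283)/104475 = -348933 - 1*(-31761/34825) = -348933 + 31761/34825 = -12151559964/34825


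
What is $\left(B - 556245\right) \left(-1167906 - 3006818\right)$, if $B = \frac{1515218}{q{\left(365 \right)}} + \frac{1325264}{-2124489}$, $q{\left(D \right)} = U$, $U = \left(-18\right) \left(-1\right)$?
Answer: $\frac{12560502389244176560}{6373467} \approx 1.9707 \cdot 10^{12}$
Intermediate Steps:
$U = 18$
$q{\left(D \right)} = 18$
$B = \frac{536506686475}{6373467}$ ($B = \frac{1515218}{18} + \frac{1325264}{-2124489} = 1515218 \cdot \frac{1}{18} + 1325264 \left(- \frac{1}{2124489}\right) = \frac{757609}{9} - \frac{1325264}{2124489} = \frac{536506686475}{6373467} \approx 84178.0$)
$\left(B - 556245\right) \left(-1167906 - 3006818\right) = \left(\frac{536506686475}{6373467} - 556245\right) \left(-1167906 - 3006818\right) = \left(- \frac{3008702464940}{6373467}\right) \left(-4174724\right) = \frac{12560502389244176560}{6373467}$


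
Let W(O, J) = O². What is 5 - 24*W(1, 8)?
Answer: -19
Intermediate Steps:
5 - 24*W(1, 8) = 5 - 24*1² = 5 - 24*1 = 5 - 24 = -19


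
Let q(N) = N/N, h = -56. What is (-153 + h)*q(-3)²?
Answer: -209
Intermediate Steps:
q(N) = 1
(-153 + h)*q(-3)² = (-153 - 56)*1² = -209*1 = -209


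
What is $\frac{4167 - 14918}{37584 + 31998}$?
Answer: $- \frac{10751}{69582} \approx -0.15451$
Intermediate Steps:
$\frac{4167 - 14918}{37584 + 31998} = - \frac{10751}{69582}$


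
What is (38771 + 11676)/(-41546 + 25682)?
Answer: -50447/15864 ≈ -3.1800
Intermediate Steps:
(38771 + 11676)/(-41546 + 25682) = 50447/(-15864) = 50447*(-1/15864) = -50447/15864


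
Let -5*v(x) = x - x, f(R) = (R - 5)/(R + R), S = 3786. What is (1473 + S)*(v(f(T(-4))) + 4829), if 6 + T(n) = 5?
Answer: 25395711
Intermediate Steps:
T(n) = -1 (T(n) = -6 + 5 = -1)
f(R) = (-5 + R)/(2*R) (f(R) = (-5 + R)/((2*R)) = (-5 + R)*(1/(2*R)) = (-5 + R)/(2*R))
v(x) = 0 (v(x) = -(x - x)/5 = -1/5*0 = 0)
(1473 + S)*(v(f(T(-4))) + 4829) = (1473 + 3786)*(0 + 4829) = 5259*4829 = 25395711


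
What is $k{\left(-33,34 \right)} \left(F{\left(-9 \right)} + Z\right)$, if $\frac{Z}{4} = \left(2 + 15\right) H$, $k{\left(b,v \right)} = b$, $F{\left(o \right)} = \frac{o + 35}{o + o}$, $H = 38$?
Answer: $- \frac{255673}{3} \approx -85224.0$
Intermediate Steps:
$F{\left(o \right)} = \frac{35 + o}{2 o}$
$Z = 2584$ ($Z = 4 \left(2 + 15\right) 38 = 4 \cdot 17 \cdot 38 = 4 \cdot 646 = 2584$)
$k{\left(-33,34 \right)} \left(F{\left(-9 \right)} + Z\right) = - 33 \left(\frac{35 - 9}{2 \left(-9\right)} + 2584\right) = - 33 \left(\frac{1}{2} \left(- \frac{1}{9}\right) 26 + 2584\right) = - 33 \left(- \frac{13}{9} + 2584\right) = \left(-33\right) \frac{23243}{9} = - \frac{255673}{3}$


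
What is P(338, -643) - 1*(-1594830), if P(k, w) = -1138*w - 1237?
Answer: 2325327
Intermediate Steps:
P(k, w) = -1237 - 1138*w
P(338, -643) - 1*(-1594830) = (-1237 - 1138*(-643)) - 1*(-1594830) = (-1237 + 731734) + 1594830 = 730497 + 1594830 = 2325327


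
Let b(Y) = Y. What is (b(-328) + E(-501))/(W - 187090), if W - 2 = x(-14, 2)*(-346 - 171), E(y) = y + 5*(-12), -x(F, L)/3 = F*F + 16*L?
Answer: -889/166540 ≈ -0.0053381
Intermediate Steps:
x(F, L) = -48*L - 3*F**2 (x(F, L) = -3*(F*F + 16*L) = -3*(F**2 + 16*L) = -48*L - 3*F**2)
E(y) = -60 + y (E(y) = y - 60 = -60 + y)
W = 353630 (W = 2 + (-48*2 - 3*(-14)**2)*(-346 - 171) = 2 + (-96 - 3*196)*(-517) = 2 + (-96 - 588)*(-517) = 2 - 684*(-517) = 2 + 353628 = 353630)
(b(-328) + E(-501))/(W - 187090) = (-328 + (-60 - 501))/(353630 - 187090) = (-328 - 561)/166540 = -889*1/166540 = -889/166540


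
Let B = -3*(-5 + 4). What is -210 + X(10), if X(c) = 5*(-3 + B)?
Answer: -210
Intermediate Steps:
B = 3 (B = -3*(-1) = 3)
X(c) = 0 (X(c) = 5*(-3 + 3) = 5*0 = 0)
-210 + X(10) = -210 + 0 = -210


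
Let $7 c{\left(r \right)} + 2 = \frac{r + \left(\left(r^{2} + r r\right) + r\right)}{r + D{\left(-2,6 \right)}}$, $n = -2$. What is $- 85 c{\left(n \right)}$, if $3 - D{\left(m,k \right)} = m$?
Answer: $\frac{170}{21} \approx 8.0952$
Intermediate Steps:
$D{\left(m,k \right)} = 3 - m$
$c{\left(r \right)} = - \frac{2}{7} + \frac{2 r + 2 r^{2}}{7 \left(5 + r\right)}$ ($c{\left(r \right)} = - \frac{2}{7} + \frac{\left(r + \left(\left(r^{2} + r r\right) + r\right)\right) \frac{1}{r + \left(3 - -2\right)}}{7} = - \frac{2}{7} + \frac{\left(r + \left(\left(r^{2} + r^{2}\right) + r\right)\right) \frac{1}{r + \left(3 + 2\right)}}{7} = - \frac{2}{7} + \frac{\left(r + \left(2 r^{2} + r\right)\right) \frac{1}{r + 5}}{7} = - \frac{2}{7} + \frac{\left(r + \left(r + 2 r^{2}\right)\right) \frac{1}{5 + r}}{7} = - \frac{2}{7} + \frac{\left(2 r + 2 r^{2}\right) \frac{1}{5 + r}}{7} = - \frac{2}{7} + \frac{\frac{1}{5 + r} \left(2 r + 2 r^{2}\right)}{7} = - \frac{2}{7} + \frac{2 r + 2 r^{2}}{7 \left(5 + r\right)}$)
$- 85 c{\left(n \right)} = - 85 \frac{2 \left(-5 + \left(-2\right)^{2}\right)}{7 \left(5 - 2\right)} = - 85 \frac{2 \left(-5 + 4\right)}{7 \cdot 3} = - 85 \cdot \frac{2}{7} \cdot \frac{1}{3} \left(-1\right) = \left(-85\right) \left(- \frac{2}{21}\right) = \frac{170}{21}$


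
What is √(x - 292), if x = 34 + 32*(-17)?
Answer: I*√802 ≈ 28.32*I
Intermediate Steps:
x = -510 (x = 34 - 544 = -510)
√(x - 292) = √(-510 - 292) = √(-802) = I*√802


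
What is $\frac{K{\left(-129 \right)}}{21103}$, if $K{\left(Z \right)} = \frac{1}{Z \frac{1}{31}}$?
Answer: $- \frac{31}{2722287} \approx -1.1387 \cdot 10^{-5}$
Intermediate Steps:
$K{\left(Z \right)} = \frac{31}{Z}$ ($K{\left(Z \right)} = \frac{1}{Z \frac{1}{31}} = \frac{1}{\frac{1}{31} Z} = \frac{31}{Z}$)
$\frac{K{\left(-129 \right)}}{21103} = \frac{31 \frac{1}{-129}}{21103} = 31 \left(- \frac{1}{129}\right) \frac{1}{21103} = \left(- \frac{31}{129}\right) \frac{1}{21103} = - \frac{31}{2722287}$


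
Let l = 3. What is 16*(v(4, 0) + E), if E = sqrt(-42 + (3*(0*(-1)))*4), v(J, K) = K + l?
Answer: 48 + 16*I*sqrt(42) ≈ 48.0 + 103.69*I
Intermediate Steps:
v(J, K) = 3 + K (v(J, K) = K + 3 = 3 + K)
E = I*sqrt(42) (E = sqrt(-42 + (3*0)*4) = sqrt(-42 + 0*4) = sqrt(-42 + 0) = sqrt(-42) = I*sqrt(42) ≈ 6.4807*I)
16*(v(4, 0) + E) = 16*((3 + 0) + I*sqrt(42)) = 16*(3 + I*sqrt(42)) = 48 + 16*I*sqrt(42)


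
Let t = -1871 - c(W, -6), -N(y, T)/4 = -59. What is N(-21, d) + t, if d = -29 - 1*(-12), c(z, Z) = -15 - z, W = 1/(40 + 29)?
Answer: -111779/69 ≈ -1620.0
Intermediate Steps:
W = 1/69 ≈ 0.014493
d = -17 (d = -29 + 12 = -17)
N(y, T) = 236 (N(y, T) = -4*(-59) = 236)
t = -128063/69 (t = -1871 - (-15 - 1*1/69) = -1871 - (-15 - 1/69) = -1871 - 1*(-1036/69) = -1871 + 1036/69 = -128063/69 ≈ -1856.0)
N(-21, d) + t = 236 - 128063/69 = -111779/69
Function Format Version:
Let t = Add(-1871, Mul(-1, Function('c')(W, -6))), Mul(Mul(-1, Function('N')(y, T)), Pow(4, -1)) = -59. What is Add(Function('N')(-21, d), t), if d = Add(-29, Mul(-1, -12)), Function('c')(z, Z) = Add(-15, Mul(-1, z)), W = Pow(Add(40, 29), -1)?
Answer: Rational(-111779, 69) ≈ -1620.0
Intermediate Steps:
W = Rational(1, 69) (W = Pow(69, -1) = Rational(1, 69) ≈ 0.014493)
d = -17 (d = Add(-29, 12) = -17)
Function('N')(y, T) = 236 (Function('N')(y, T) = Mul(-4, -59) = 236)
t = Rational(-128063, 69) (t = Add(-1871, Mul(-1, Add(-15, Mul(-1, Rational(1, 69))))) = Add(-1871, Mul(-1, Add(-15, Rational(-1, 69)))) = Add(-1871, Mul(-1, Rational(-1036, 69))) = Add(-1871, Rational(1036, 69)) = Rational(-128063, 69) ≈ -1856.0)
Add(Function('N')(-21, d), t) = Add(236, Rational(-128063, 69)) = Rational(-111779, 69)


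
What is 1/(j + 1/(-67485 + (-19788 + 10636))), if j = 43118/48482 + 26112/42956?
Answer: 19950457975063/29870340001214 ≈ 0.66790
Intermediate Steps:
j = 389767349/260324099 (j = 43118*(1/48482) + 26112*(1/42956) = 21559/24241 + 6528/10739 = 389767349/260324099 ≈ 1.4972)
1/(j + 1/(-67485 + (-19788 + 10636))) = 1/(389767349/260324099 + 1/(-67485 + (-19788 + 10636))) = 1/(389767349/260324099 + 1/(-67485 - 9152)) = 1/(389767349/260324099 + 1/(-76637)) = 1/(389767349/260324099 - 1/76637) = 1/(29870340001214/19950457975063) = 19950457975063/29870340001214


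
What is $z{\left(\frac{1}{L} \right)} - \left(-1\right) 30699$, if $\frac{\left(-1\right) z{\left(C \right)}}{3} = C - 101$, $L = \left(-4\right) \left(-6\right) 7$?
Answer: $\frac{1736111}{56} \approx 31002.0$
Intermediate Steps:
$L = 168$ ($L = 24 \cdot 7 = 168$)
$z{\left(C \right)} = 303 - 3 C$ ($z{\left(C \right)} = - 3 \left(C - 101\right) = - 3 \left(-101 + C\right) = 303 - 3 C$)
$z{\left(\frac{1}{L} \right)} - \left(-1\right) 30699 = \left(303 - \frac{3}{168}\right) - \left(-1\right) 30699 = \left(303 - \frac{1}{56}\right) - -30699 = \left(303 - \frac{1}{56}\right) + 30699 = \frac{16967}{56} + 30699 = \frac{1736111}{56}$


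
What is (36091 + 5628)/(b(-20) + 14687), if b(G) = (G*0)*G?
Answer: 41719/14687 ≈ 2.8405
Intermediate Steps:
b(G) = 0 (b(G) = 0*G = 0)
(36091 + 5628)/(b(-20) + 14687) = (36091 + 5628)/(0 + 14687) = 41719/14687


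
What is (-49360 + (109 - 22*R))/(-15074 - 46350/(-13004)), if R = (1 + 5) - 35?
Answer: 316081726/97987973 ≈ 3.2257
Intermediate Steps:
R = -29 (R = 6 - 35 = -29)
(-49360 + (109 - 22*R))/(-15074 - 46350/(-13004)) = (-49360 + (109 - 22*(-29)))/(-15074 - 46350/(-13004)) = (-49360 + (109 + 638))/(-15074 - 46350*(-1/13004)) = (-49360 + 747)/(-15074 + 23175/6502) = -48613/(-97987973/6502) = -48613*(-6502/97987973) = 316081726/97987973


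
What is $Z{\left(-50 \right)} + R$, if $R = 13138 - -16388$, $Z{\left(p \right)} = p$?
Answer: $29476$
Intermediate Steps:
$R = 29526$ ($R = 13138 + 16388 = 29526$)
$Z{\left(-50 \right)} + R = -50 + 29526 = 29476$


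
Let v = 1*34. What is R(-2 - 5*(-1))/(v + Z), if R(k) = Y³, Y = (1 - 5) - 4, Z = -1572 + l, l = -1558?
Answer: 64/387 ≈ 0.16537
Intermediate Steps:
Z = -3130 (Z = -1572 - 1558 = -3130)
v = 34
Y = -8 (Y = -4 - 4 = -8)
R(k) = -512 (R(k) = (-8)³ = -512)
R(-2 - 5*(-1))/(v + Z) = -512/(34 - 3130) = -512/(-3096) = -512*(-1/3096) = 64/387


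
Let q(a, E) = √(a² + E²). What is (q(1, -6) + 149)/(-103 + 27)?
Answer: -149/76 - √37/76 ≈ -2.0406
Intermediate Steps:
q(a, E) = √(E² + a²)
(q(1, -6) + 149)/(-103 + 27) = (√((-6)² + 1²) + 149)/(-103 + 27) = (√(36 + 1) + 149)/(-76) = (√37 + 149)*(-1/76) = (149 + √37)*(-1/76) = -149/76 - √37/76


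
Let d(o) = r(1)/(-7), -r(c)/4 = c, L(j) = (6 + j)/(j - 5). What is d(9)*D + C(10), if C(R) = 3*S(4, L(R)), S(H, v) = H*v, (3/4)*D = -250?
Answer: -15968/105 ≈ -152.08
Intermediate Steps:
L(j) = (6 + j)/(-5 + j)
D = -1000/3 (D = (4/3)*(-250) = -1000/3 ≈ -333.33)
C(R) = 12*(6 + R)/(-5 + R) (C(R) = 3*(4*((6 + R)/(-5 + R))) = 3*(4*(6 + R)/(-5 + R)) = 12*(6 + R)/(-5 + R))
r(c) = -4*c
d(o) = 4/7 (d(o) = -4*1/(-7) = -4*(-⅐) = 4/7)
d(9)*D + C(10) = (4/7)*(-1000/3) + 12*(6 + 10)/(-5 + 10) = -4000/21 + 12*16/5 = -4000/21 + 12*(⅕)*16 = -4000/21 + 192/5 = -15968/105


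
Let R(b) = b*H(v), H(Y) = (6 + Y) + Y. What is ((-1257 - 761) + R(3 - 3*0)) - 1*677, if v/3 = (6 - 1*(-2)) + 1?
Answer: -2515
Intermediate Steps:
v = 27 (v = 3*((6 - 1*(-2)) + 1) = 3*((6 + 2) + 1) = 3*(8 + 1) = 3*9 = 27)
H(Y) = 6 + 2*Y
R(b) = 60*b (R(b) = b*(6 + 2*27) = b*(6 + 54) = b*60 = 60*b)
((-1257 - 761) + R(3 - 3*0)) - 1*677 = ((-1257 - 761) + 60*(3 - 3*0)) - 1*677 = (-2018 + 60*(3 + 0)) - 677 = (-2018 + 60*3) - 677 = (-2018 + 180) - 677 = -1838 - 677 = -2515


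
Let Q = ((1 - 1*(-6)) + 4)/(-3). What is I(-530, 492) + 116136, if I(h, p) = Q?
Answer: 348397/3 ≈ 1.1613e+5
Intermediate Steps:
Q = -11/3 (Q = -((1 + 6) + 4)/3 = -(7 + 4)/3 = -⅓*11 = -11/3 ≈ -3.6667)
I(h, p) = -11/3
I(-530, 492) + 116136 = -11/3 + 116136 = 348397/3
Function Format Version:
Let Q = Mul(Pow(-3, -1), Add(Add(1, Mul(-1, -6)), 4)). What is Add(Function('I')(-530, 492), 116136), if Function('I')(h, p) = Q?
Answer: Rational(348397, 3) ≈ 1.1613e+5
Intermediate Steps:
Q = Rational(-11, 3) (Q = Mul(Rational(-1, 3), Add(Add(1, 6), 4)) = Mul(Rational(-1, 3), Add(7, 4)) = Mul(Rational(-1, 3), 11) = Rational(-11, 3) ≈ -3.6667)
Function('I')(h, p) = Rational(-11, 3)
Add(Function('I')(-530, 492), 116136) = Add(Rational(-11, 3), 116136) = Rational(348397, 3)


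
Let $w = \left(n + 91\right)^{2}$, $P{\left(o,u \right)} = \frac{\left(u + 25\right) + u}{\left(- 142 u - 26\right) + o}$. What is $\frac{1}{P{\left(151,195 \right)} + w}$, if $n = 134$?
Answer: $\frac{5513}{279095542} \approx 1.9753 \cdot 10^{-5}$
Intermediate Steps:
$P{\left(o,u \right)} = \frac{25 + 2 u}{-26 + o - 142 u}$ ($P{\left(o,u \right)} = \frac{\left(25 + u\right) + u}{\left(-26 - 142 u\right) + o} = \frac{25 + 2 u}{-26 + o - 142 u}$)
$w = 50625$ ($w = \left(134 + 91\right)^{2} = 225^{2} = 50625$)
$\frac{1}{P{\left(151,195 \right)} + w} = \frac{1}{\frac{-25 - 390}{26 - 151 + 142 \cdot 195} + 50625} = \frac{1}{\frac{-25 - 390}{26 - 151 + 27690} + 50625} = \frac{1}{\frac{1}{27565} \left(-415\right) + 50625} = \frac{1}{- \frac{83}{5513} + 50625} = \frac{1}{\frac{279095542}{5513}} = \frac{5513}{279095542}$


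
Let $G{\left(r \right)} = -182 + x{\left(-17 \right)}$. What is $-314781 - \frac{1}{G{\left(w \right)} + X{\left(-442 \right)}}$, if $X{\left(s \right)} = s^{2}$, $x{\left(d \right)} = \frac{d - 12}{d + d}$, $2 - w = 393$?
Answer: $- \frac{2088955023511}{6636217} \approx -3.1478 \cdot 10^{5}$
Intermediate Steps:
$w = -391$ ($w = 2 - 393 = -391$)
$x{\left(d \right)} = \frac{-12 + d}{2 d}$
$G{\left(r \right)} = - \frac{6159}{34}$ ($G{\left(r \right)} = -182 + \frac{-12 - 17}{2 \left(-17\right)} = -182 + \frac{1}{2} \left(- \frac{1}{17}\right) \left(-29\right) = -182 + \frac{29}{34} = - \frac{6159}{34}$)
$-314781 - \frac{1}{G{\left(w \right)} + X{\left(-442 \right)}} = -314781 - \frac{1}{- \frac{6159}{34} + \left(-442\right)^{2}} = -314781 - \frac{1}{- \frac{6159}{34} + 195364} = -314781 - \frac{1}{\frac{6636217}{34}} = -314781 - \frac{34}{6636217} = - \frac{2088955023511}{6636217}$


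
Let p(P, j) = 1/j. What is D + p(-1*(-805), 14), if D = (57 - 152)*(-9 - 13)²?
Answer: -643719/14 ≈ -45980.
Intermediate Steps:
D = -45980 (D = -95*(-22)² = -95*484 = -45980)
D + p(-1*(-805), 14) = -45980 + 1/14 = -643719/14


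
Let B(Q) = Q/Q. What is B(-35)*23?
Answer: 23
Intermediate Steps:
B(Q) = 1
B(-35)*23 = 1*23 = 23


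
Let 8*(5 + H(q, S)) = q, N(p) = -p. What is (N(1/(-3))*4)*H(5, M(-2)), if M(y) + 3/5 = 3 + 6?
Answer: -35/6 ≈ -5.8333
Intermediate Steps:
M(y) = 42/5 (M(y) = -⅗ + (3 + 6) = -⅗ + 9 = 42/5)
H(q, S) = -5 + q/8
(N(1/(-3))*4)*H(5, M(-2)) = (-1/(-3)*4)*(-5 + (⅛)*5) = (-1*(-⅓)*4)*(-5 + 5/8) = ((⅓)*4)*(-35/8) = (4/3)*(-35/8) = -35/6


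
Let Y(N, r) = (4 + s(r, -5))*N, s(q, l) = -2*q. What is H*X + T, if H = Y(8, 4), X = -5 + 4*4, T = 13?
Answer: -339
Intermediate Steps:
X = 11 (X = -5 + 16 = 11)
Y(N, r) = N*(4 - 2*r) (Y(N, r) = (4 - 2*r)*N = N*(4 - 2*r))
H = -32 (H = 2*8*(2 - 1*4) = 2*8*(2 - 4) = 2*8*(-2) = -32)
H*X + T = -32*11 + 13 = -352 + 13 = -339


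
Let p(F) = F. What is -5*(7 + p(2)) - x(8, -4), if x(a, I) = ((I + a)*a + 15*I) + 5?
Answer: -22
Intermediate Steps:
x(a, I) = 5 + 15*I + a*(I + a) (x(a, I) = (a*(I + a) + 15*I) + 5 = (15*I + a*(I + a)) + 5 = 5 + 15*I + a*(I + a))
-5*(7 + p(2)) - x(8, -4) = -5*(7 + 2) - (5 + 8² + 15*(-4) - 4*8) = -5*9 - (5 + 64 - 60 - 32) = -45 - 1*(-23) = -45 + 23 = -22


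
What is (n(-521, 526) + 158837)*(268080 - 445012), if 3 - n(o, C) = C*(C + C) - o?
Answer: 69893978756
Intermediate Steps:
n(o, C) = 3 + o - 2*C² (n(o, C) = 3 - (C*(C + C) - o) = 3 - (C*(2*C) - o) = 3 - (2*C² - o) = 3 - (-o + 2*C²) = 3 + (o - 2*C²) = 3 + o - 2*C²)
(n(-521, 526) + 158837)*(268080 - 445012) = ((3 - 521 - 2*526²) + 158837)*(268080 - 445012) = ((3 - 521 - 2*276676) + 158837)*(-176932) = ((3 - 521 - 553352) + 158837)*(-176932) = (-553870 + 158837)*(-176932) = -395033*(-176932) = 69893978756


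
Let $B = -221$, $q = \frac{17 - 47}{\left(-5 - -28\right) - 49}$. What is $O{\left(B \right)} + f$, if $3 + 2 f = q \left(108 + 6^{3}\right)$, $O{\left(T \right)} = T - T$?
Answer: $\frac{4821}{26} \approx 185.42$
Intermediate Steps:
$q = \frac{15}{13}$ ($q = - \frac{30}{\left(-5 + 28\right) - 49} = - \frac{30}{23 - 49} = - \frac{30}{-26} = \left(-30\right) \left(- \frac{1}{26}\right) = \frac{15}{13} \approx 1.1538$)
$O{\left(T \right)} = 0$
$f = \frac{4821}{26}$ ($f = - \frac{3}{2} + \frac{\frac{15}{13} \left(108 + 6^{3}\right)}{2} = - \frac{3}{2} + \frac{\frac{15}{13} \left(108 + 216\right)}{2} = - \frac{3}{2} + \frac{\frac{15}{13} \cdot 324}{2} = - \frac{3}{2} + \frac{1}{2} \cdot \frac{4860}{13} = - \frac{3}{2} + \frac{2430}{13} = \frac{4821}{26} \approx 185.42$)
$O{\left(B \right)} + f = 0 + \frac{4821}{26} = \frac{4821}{26}$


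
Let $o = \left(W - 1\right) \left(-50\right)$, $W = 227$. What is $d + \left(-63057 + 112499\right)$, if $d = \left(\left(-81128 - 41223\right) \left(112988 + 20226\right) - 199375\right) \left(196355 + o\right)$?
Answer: $-3016223564017453$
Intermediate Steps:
$o = -11300$ ($o = \left(227 - 1\right) \left(-50\right) = 226 \left(-50\right) = -11300$)
$d = -3016223564066895$ ($d = \left(\left(-81128 - 41223\right) \left(112988 + 20226\right) - 199375\right) \left(196355 - 11300\right) = \left(\left(-122351\right) 133214 - 199375\right) 185055 = \left(-16298866114 - 199375\right) 185055 = \left(-16299065489\right) 185055 = -3016223564066895$)
$d + \left(-63057 + 112499\right) = -3016223564066895 + \left(-63057 + 112499\right) = -3016223564066895 + 49442 = -3016223564017453$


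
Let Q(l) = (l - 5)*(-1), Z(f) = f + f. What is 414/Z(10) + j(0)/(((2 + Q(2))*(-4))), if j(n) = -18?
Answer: 108/5 ≈ 21.600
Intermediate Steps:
Z(f) = 2*f
Q(l) = 5 - l (Q(l) = (-5 + l)*(-1) = 5 - l)
414/Z(10) + j(0)/(((2 + Q(2))*(-4))) = 414/((2*10)) - 18*(-1/(4*(2 + (5 - 1*2)))) = 414/20 - 18*(-1/(4*(2 + (5 - 2)))) = 414*(1/20) - 18*(-1/(4*(2 + 3))) = 207/10 - 18/(5*(-4)) = 207/10 - 18/(-20) = 207/10 - 18*(-1/20) = 207/10 + 9/10 = 108/5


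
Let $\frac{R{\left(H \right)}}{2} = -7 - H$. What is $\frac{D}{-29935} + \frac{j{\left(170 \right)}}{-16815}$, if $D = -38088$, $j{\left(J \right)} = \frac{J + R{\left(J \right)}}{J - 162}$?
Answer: $\frac{25645529}{20134281} \approx 1.2737$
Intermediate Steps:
$R{\left(H \right)} = -14 - 2 H$ ($R{\left(H \right)} = 2 \left(-7 - H\right) = -14 - 2 H$)
$j{\left(J \right)} = \frac{-14 - J}{-162 + J}$ ($j{\left(J \right)} = \frac{J - \left(14 + 2 J\right)}{J - 162} = \frac{-14 - J}{-162 + J}$)
$\frac{D}{-29935} + \frac{j{\left(170 \right)}}{-16815} = - \frac{38088}{-29935} + \frac{\frac{1}{-162 + 170} \left(-14 - 170\right)}{-16815} = \left(-38088\right) \left(- \frac{1}{29935}\right) + \frac{-14 - 170}{8} \left(- \frac{1}{16815}\right) = \frac{38088}{29935} + \frac{1}{8} \left(-184\right) \left(- \frac{1}{16815}\right) = \frac{38088}{29935} - - \frac{23}{16815} = \frac{38088}{29935} + \frac{23}{16815} = \frac{25645529}{20134281}$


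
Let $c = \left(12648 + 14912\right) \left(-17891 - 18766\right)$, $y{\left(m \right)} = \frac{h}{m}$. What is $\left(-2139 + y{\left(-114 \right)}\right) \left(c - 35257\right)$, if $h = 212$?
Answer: $\frac{123286164357133}{57} \approx 2.1629 \cdot 10^{12}$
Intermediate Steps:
$y{\left(m \right)} = \frac{212}{m}$
$c = -1010266920$ ($c = 27560 \left(-36657\right) = -1010266920$)
$\left(-2139 + y{\left(-114 \right)}\right) \left(c - 35257\right) = \left(-2139 + \frac{212}{-114}\right) \left(-1010266920 - 35257\right) = \left(-2139 + 212 \left(- \frac{1}{114}\right)\right) \left(-1010302177\right) = \left(-2139 - \frac{106}{57}\right) \left(-1010302177\right) = \left(- \frac{122029}{57}\right) \left(-1010302177\right) = \frac{123286164357133}{57}$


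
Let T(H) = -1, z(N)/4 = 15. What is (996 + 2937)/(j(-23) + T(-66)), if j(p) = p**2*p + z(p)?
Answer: -1311/4036 ≈ -0.32483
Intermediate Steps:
z(N) = 60 (z(N) = 4*15 = 60)
j(p) = 60 + p**3 (j(p) = p**2*p + 60 = p**3 + 60 = 60 + p**3)
(996 + 2937)/(j(-23) + T(-66)) = (996 + 2937)/((60 + (-23)**3) - 1) = 3933/((60 - 12167) - 1) = 3933/(-12107 - 1) = 3933/(-12108) = 3933*(-1/12108) = -1311/4036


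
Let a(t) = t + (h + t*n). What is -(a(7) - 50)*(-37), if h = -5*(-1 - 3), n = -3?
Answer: -1628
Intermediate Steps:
h = 20 (h = -5*(-4) = 20)
a(t) = 20 - 2*t (a(t) = t + (20 + t*(-3)) = t + (20 - 3*t) = 20 - 2*t)
-(a(7) - 50)*(-37) = -((20 - 2*7) - 50)*(-37) = -((20 - 14) - 50)*(-37) = -(6 - 50)*(-37) = -(-44)*(-37) = -1*1628 = -1628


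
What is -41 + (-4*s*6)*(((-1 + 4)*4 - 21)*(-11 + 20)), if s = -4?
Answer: -7817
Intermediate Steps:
-41 + (-4*s*6)*(((-1 + 4)*4 - 21)*(-11 + 20)) = -41 + (-4*(-4)*6)*(((-1 + 4)*4 - 21)*(-11 + 20)) = -41 + (16*6)*((3*4 - 21)*9) = -41 + 96*((12 - 21)*9) = -41 + 96*(-9*9) = -41 + 96*(-81) = -41 - 7776 = -7817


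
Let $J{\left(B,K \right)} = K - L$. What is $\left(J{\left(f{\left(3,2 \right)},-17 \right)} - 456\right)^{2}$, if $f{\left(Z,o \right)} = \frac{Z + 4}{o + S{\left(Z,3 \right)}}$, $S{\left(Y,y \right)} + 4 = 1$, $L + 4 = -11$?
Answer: $209764$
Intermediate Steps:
$L = -15$ ($L = -4 - 11 = -15$)
$S{\left(Y,y \right)} = -3$ ($S{\left(Y,y \right)} = -4 + 1 = -3$)
$f{\left(Z,o \right)} = \frac{4 + Z}{-3 + o}$ ($f{\left(Z,o \right)} = \frac{Z + 4}{o - 3} = \frac{4 + Z}{-3 + o}$)
$J{\left(B,K \right)} = 15 + K$ ($J{\left(B,K \right)} = K - -15 = K + 15 = 15 + K$)
$\left(J{\left(f{\left(3,2 \right)},-17 \right)} - 456\right)^{2} = \left(\left(15 - 17\right) - 456\right)^{2} = \left(-2 - 456\right)^{2} = \left(-458\right)^{2} = 209764$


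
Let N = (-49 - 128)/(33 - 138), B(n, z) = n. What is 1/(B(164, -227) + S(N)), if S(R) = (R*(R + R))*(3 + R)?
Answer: 42875/8173268 ≈ 0.0052458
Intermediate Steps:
N = 59/35 (N = -177/(-105) = -177*(-1/105) = 59/35 ≈ 1.6857)
S(R) = 2*R**2*(3 + R) (S(R) = (R*(2*R))*(3 + R) = (2*R**2)*(3 + R) = 2*R**2*(3 + R))
1/(B(164, -227) + S(N)) = 1/(164 + 2*(59/35)**2*(3 + 59/35)) = 1/(164 + 2*(3481/1225)*(164/35)) = 1/(164 + 1141768/42875) = 1/(8173268/42875) = 42875/8173268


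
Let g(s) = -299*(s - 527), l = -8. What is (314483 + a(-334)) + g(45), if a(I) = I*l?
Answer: 461273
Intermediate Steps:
a(I) = -8*I (a(I) = I*(-8) = -8*I)
g(s) = 157573 - 299*s (g(s) = -299*(-527 + s) = 157573 - 299*s)
(314483 + a(-334)) + g(45) = (314483 - 8*(-334)) + (157573 - 299*45) = (314483 + 2672) + (157573 - 13455) = 317155 + 144118 = 461273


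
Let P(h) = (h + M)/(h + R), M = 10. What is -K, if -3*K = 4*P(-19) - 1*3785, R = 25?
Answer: -3791/3 ≈ -1263.7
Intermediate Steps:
P(h) = (10 + h)/(25 + h) (P(h) = (h + 10)/(h + 25) = (10 + h)/(25 + h))
K = 3791/3 (K = -(4*((10 - 19)/(25 - 19)) - 1*3785)/3 = -(4*(-9/6) - 3785)/3 = -(4*((1/6)*(-9)) - 3785)/3 = -(4*(-3/2) - 3785)/3 = -(-6 - 3785)/3 = -1/3*(-3791) = 3791/3 ≈ 1263.7)
-K = -1*3791/3 = -3791/3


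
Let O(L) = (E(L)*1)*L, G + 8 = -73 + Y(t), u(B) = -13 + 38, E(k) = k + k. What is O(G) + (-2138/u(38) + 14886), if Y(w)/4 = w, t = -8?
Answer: 1008462/25 ≈ 40339.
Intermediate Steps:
Y(w) = 4*w
E(k) = 2*k
u(B) = 25
G = -113 (G = -8 + (-73 + 4*(-8)) = -8 + (-73 - 32) = -8 - 105 = -113)
O(L) = 2*L² (O(L) = ((2*L)*1)*L = (2*L)*L = 2*L²)
O(G) + (-2138/u(38) + 14886) = 2*(-113)² + (-2138/25 + 14886) = 2*12769 + (-2138*1/25 + 14886) = 25538 + (-2138/25 + 14886) = 25538 + 370012/25 = 1008462/25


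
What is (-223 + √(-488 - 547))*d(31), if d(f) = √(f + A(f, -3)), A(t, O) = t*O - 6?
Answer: -6*√1955 - 446*I*√17 ≈ -265.29 - 1838.9*I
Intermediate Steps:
A(t, O) = -6 + O*t (A(t, O) = O*t - 6 = -6 + O*t)
d(f) = √(-6 - 2*f) (d(f) = √(f + (-6 - 3*f)) = √(-6 - 2*f))
(-223 + √(-488 - 547))*d(31) = (-223 + √(-488 - 547))*√(-6 - 2*31) = (-223 + √(-1035))*√(-6 - 62) = (-223 + 3*I*√115)*√(-68) = (-223 + 3*I*√115)*(2*I*√17) = 2*I*√17*(-223 + 3*I*√115)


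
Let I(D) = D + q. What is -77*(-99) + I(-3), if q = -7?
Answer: 7613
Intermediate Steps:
I(D) = -7 + D (I(D) = D - 7 = -7 + D)
-77*(-99) + I(-3) = -77*(-99) + (-7 - 3) = 7623 - 10 = 7613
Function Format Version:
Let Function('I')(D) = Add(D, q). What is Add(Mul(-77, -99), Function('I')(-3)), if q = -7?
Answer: 7613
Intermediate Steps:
Function('I')(D) = Add(-7, D) (Function('I')(D) = Add(D, -7) = Add(-7, D))
Add(Mul(-77, -99), Function('I')(-3)) = Add(Mul(-77, -99), Add(-7, -3)) = Add(7623, -10) = 7613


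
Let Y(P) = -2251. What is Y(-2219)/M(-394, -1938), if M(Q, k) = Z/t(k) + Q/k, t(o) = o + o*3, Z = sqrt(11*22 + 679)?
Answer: -27500809152/2482855 - 17449752*sqrt(921)/2482855 ≈ -11290.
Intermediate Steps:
Z = sqrt(921) (Z = sqrt(242 + 679) = sqrt(921) ≈ 30.348)
t(o) = 4*o (t(o) = o + 3*o = 4*o)
M(Q, k) = Q/k + sqrt(921)/(4*k) (M(Q, k) = sqrt(921)/((4*k)) + Q/k = sqrt(921)*(1/(4*k)) + Q/k = sqrt(921)/(4*k) + Q/k = Q/k + sqrt(921)/(4*k))
Y(-2219)/M(-394, -1938) = -2251*(-1938/(-394 + sqrt(921)/4)) = -2251/(197/969 - sqrt(921)/7752)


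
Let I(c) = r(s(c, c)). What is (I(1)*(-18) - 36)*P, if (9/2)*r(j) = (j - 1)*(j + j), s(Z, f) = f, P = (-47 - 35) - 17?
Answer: 3564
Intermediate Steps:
P = -99 (P = -82 - 17 = -99)
r(j) = 4*j*(-1 + j)/9 (r(j) = 2*((j - 1)*(j + j))/9 = 2*((-1 + j)*(2*j))/9 = 2*(2*j*(-1 + j))/9 = 4*j*(-1 + j)/9)
I(c) = 4*c*(-1 + c)/9
(I(1)*(-18) - 36)*P = (((4/9)*1*(-1 + 1))*(-18) - 36)*(-99) = (((4/9)*1*0)*(-18) - 36)*(-99) = (0*(-18) - 36)*(-99) = (0 - 36)*(-99) = -36*(-99) = 3564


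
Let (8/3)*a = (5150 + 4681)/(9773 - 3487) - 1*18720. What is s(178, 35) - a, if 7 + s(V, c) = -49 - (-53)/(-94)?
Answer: 16456945901/2363536 ≈ 6962.9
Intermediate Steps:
s(V, c) = -5317/94 (s(V, c) = -7 + (-49 - (-53)/(-94)) = -7 + (-49 - (-53)*(-1)/94) = -7 + (-49 - 1*53/94) = -7 + (-49 - 53/94) = -7 - 4659/94 = -5317/94)
a = -352992267/50288 (a = 3*((5150 + 4681)/(9773 - 3487) - 1*18720)/8 = 3*(9831/6286 - 18720)/8 = (3/8)*(-117664089/6286) = -352992267/50288 ≈ -7019.4)
s(178, 35) - a = -5317/94 - 1*(-352992267/50288) = -5317/94 + 352992267/50288 = 16456945901/2363536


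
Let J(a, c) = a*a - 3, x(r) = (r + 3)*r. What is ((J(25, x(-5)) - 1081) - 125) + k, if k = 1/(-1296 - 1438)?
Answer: -1596657/2734 ≈ -584.00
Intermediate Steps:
x(r) = r*(3 + r) (x(r) = (3 + r)*r = r*(3 + r))
J(a, c) = -3 + a² (J(a, c) = a² - 3 = -3 + a²)
k = -1/2734 (k = 1/(-2734) = -1/2734 ≈ -0.00036576)
((J(25, x(-5)) - 1081) - 125) + k = (((-3 + 25²) - 1081) - 125) - 1/2734 = (((-3 + 625) - 1081) - 125) - 1/2734 = ((622 - 1081) - 125) - 1/2734 = (-459 - 125) - 1/2734 = -584 - 1/2734 = -1596657/2734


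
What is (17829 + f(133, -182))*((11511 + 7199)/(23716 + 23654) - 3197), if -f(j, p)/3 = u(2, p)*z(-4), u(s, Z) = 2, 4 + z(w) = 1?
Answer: -90081649782/1579 ≈ -5.7050e+7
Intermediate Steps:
z(w) = -3 (z(w) = -4 + 1 = -3)
f(j, p) = 18 (f(j, p) = -6*(-3) = -3*(-6) = 18)
(17829 + f(133, -182))*((11511 + 7199)/(23716 + 23654) - 3197) = (17829 + 18)*((11511 + 7199)/(23716 + 23654) - 3197) = 17847*(18710/47370 - 3197) = 17847*(18710*(1/47370) - 3197) = 17847*(1871/4737 - 3197) = 17847*(-15142318/4737) = -90081649782/1579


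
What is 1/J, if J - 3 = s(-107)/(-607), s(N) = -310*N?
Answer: -607/31349 ≈ -0.019363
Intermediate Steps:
J = -31349/607 (J = 3 - 310*(-107)/(-607) = 3 + 33170*(-1/607) = 3 - 33170/607 = -31349/607 ≈ -51.646)
1/J = 1/(-31349/607) = -607/31349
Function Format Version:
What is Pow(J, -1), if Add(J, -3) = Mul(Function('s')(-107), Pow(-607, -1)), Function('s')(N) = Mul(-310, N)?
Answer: Rational(-607, 31349) ≈ -0.019363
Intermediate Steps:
J = Rational(-31349, 607) (J = Add(3, Mul(Mul(-310, -107), Pow(-607, -1))) = Add(3, Mul(33170, Rational(-1, 607))) = Add(3, Rational(-33170, 607)) = Rational(-31349, 607) ≈ -51.646)
Pow(J, -1) = Pow(Rational(-31349, 607), -1) = Rational(-607, 31349)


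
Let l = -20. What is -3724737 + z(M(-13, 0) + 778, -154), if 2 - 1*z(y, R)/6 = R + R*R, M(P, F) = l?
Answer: -3866097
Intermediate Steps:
M(P, F) = -20
z(y, R) = 12 - 6*R - 6*R² (z(y, R) = 12 - 6*(R + R*R) = 12 - 6*(R + R²) = 12 + (-6*R - 6*R²) = 12 - 6*R - 6*R²)
-3724737 + z(M(-13, 0) + 778, -154) = -3724737 + (12 - 6*(-154) - 6*(-154)²) = -3724737 + (12 + 924 - 6*23716) = -3724737 + (12 + 924 - 142296) = -3724737 - 141360 = -3866097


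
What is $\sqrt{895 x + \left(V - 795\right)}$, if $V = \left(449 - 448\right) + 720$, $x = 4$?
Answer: $\sqrt{3506} \approx 59.211$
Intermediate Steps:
$V = 721$ ($V = 1 + 720 = 721$)
$\sqrt{895 x + \left(V - 795\right)} = \sqrt{895 \cdot 4 + \left(721 - 795\right)} = \sqrt{3580 + \left(721 - 795\right)} = \sqrt{3580 - 74} = \sqrt{3506}$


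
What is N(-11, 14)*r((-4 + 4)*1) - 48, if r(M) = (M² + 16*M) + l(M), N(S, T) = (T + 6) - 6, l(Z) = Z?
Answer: -48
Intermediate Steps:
N(S, T) = T (N(S, T) = (6 + T) - 6 = T)
r(M) = M² + 17*M (r(M) = (M² + 16*M) + M = M² + 17*M)
N(-11, 14)*r((-4 + 4)*1) - 48 = 14*(((-4 + 4)*1)*(17 + (-4 + 4)*1)) - 48 = 14*((0*1)*(17 + 0*1)) - 48 = 14*(0*(17 + 0)) - 48 = 14*(0*17) - 48 = 14*0 - 48 = 0 - 48 = -48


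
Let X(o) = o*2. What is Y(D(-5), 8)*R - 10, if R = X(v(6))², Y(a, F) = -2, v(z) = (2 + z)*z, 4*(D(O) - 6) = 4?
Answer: -18442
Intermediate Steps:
D(O) = 7 (D(O) = 6 + (¼)*4 = 6 + 1 = 7)
v(z) = z*(2 + z)
X(o) = 2*o
R = 9216 (R = (2*(6*(2 + 6)))² = (2*(6*8))² = (2*48)² = 96² = 9216)
Y(D(-5), 8)*R - 10 = -2*9216 - 10 = -18432 - 10 = -18442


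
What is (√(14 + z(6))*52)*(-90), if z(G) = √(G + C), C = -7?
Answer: -4680*√(14 + I) ≈ -17522.0 - 624.99*I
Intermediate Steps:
z(G) = √(-7 + G) (z(G) = √(G - 7) = √(-7 + G))
(√(14 + z(6))*52)*(-90) = (√(14 + √(-7 + 6))*52)*(-90) = (√(14 + √(-1))*52)*(-90) = (√(14 + I)*52)*(-90) = (52*√(14 + I))*(-90) = -4680*√(14 + I)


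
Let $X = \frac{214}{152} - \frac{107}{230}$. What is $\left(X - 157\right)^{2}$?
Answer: $\frac{1860335051481}{76387600} \approx 24354.0$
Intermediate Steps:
$X = \frac{8239}{8740}$ ($X = 214 \cdot \frac{1}{152} - \frac{107}{230} = \frac{107}{76} - \frac{107}{230} = \frac{8239}{8740} \approx 0.94268$)
$\left(X - 157\right)^{2} = \left(\frac{8239}{8740} - 157\right)^{2} = \left(- \frac{1363941}{8740}\right)^{2} = \frac{1860335051481}{76387600}$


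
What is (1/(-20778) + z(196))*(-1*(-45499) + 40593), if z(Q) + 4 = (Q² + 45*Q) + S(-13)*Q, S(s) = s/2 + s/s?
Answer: 41280589312306/10389 ≈ 3.9735e+9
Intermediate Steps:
S(s) = 1 + s/2 (S(s) = s*(½) + 1 = s/2 + 1 = 1 + s/2)
z(Q) = -4 + Q² + 79*Q/2 (z(Q) = -4 + ((Q² + 45*Q) + (1 + (½)*(-13))*Q) = -4 + ((Q² + 45*Q) + (1 - 13/2)*Q) = -4 + ((Q² + 45*Q) - 11*Q/2) = -4 + (Q² + 79*Q/2) = -4 + Q² + 79*Q/2)
(1/(-20778) + z(196))*(-1*(-45499) + 40593) = (1/(-20778) + (-4 + 196² + (79/2)*196))*(-1*(-45499) + 40593) = (-1/20778 + (-4 + 38416 + 7742))*(45499 + 40593) = (-1/20778 + 46154)*86092 = (958987811/20778)*86092 = 41280589312306/10389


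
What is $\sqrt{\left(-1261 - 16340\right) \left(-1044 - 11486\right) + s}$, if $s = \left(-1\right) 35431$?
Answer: $\sqrt{220505099} \approx 14849.0$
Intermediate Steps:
$s = -35431$
$\sqrt{\left(-1261 - 16340\right) \left(-1044 - 11486\right) + s} = \sqrt{\left(-1261 - 16340\right) \left(-1044 - 11486\right) - 35431} = \sqrt{\left(-17601\right) \left(-12530\right) - 35431} = \sqrt{220540530 - 35431} = \sqrt{220505099}$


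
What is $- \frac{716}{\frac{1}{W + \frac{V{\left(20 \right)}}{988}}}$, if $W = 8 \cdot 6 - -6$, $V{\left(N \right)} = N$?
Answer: $- \frac{9553588}{247} \approx -38679.0$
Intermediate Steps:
$W = 54$ ($W = 48 + 6 = 54$)
$- \frac{716}{\frac{1}{W + \frac{V{\left(20 \right)}}{988}}} = - \frac{716}{\frac{1}{54 + \frac{20}{988}}} = - \frac{716}{\frac{1}{54 + 20 \cdot \frac{1}{988}}} = - \frac{716}{\frac{1}{54 + \frac{5}{247}}} = - \frac{716}{\frac{1}{\frac{13343}{247}}} = - \frac{716}{\frac{247}{13343}} = - \frac{716 \cdot 13343}{247} = \left(-1\right) \frac{9553588}{247} = - \frac{9553588}{247}$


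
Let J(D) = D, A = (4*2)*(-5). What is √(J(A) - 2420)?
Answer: 2*I*√615 ≈ 49.598*I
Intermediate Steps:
A = -40 (A = 8*(-5) = -40)
√(J(A) - 2420) = √(-40 - 2420) = √(-2460) = 2*I*√615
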